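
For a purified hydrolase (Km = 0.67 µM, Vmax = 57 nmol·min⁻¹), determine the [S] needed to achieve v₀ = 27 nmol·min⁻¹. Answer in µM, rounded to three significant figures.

The required fractional saturation is v/Vmax = 27/57 = 0.4737.
Then [S]/(Km+[S]) = 0.4737 ⇒ [S] = 0.67 × 0.4737/(1 − 0.4737) = 0.603 µM.

0.603 µM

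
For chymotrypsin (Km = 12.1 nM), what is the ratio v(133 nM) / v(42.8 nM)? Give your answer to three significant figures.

Since Vmax cancels, v₂/v₁ = [S]₂(Km+[S]₁) / [S]₁(Km+[S]₂).
= 133×(12.1+42.8) / (42.8×(12.1+133)) = 7302/6210 = 1.18.

1.18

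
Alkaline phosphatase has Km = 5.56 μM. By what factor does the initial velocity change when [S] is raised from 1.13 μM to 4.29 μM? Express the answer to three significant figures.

The fractional saturations are [S]/(Km+[S]) = 1.13/6.690 = 0.1689 and 4.29/9.850 = 0.4355.
v₂/v₁ is just their ratio: 0.4355/0.1689 = 2.58.

2.58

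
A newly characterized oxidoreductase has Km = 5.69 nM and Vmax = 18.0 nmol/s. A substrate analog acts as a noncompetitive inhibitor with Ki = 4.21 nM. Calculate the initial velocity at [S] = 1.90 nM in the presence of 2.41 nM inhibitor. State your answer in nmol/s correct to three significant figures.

2.87 nmol/s

α = 1 + [I]/Ki = 1 + 2.41/4.21 = 1.572.
For a noncompetitive inhibitor, Vmax is reduced to Vmax/α while Km is unchanged: Km,app = 5.69 nM, Vmax,app = 11.4 nmol/s.
v = Vmax,app·[S]/(Km,app + [S]) = 11.4 × 1.90/(5.69 + 1.90) = 2.87 nmol/s.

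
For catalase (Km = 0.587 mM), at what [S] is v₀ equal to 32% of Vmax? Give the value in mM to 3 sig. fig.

v/Vmax = [S]/(Km+[S]) = 0.32, so [S] = Km·0.32/(1 − 0.32) = 0.587 × 0.4706.
[S] = 0.276 mM.

0.276 mM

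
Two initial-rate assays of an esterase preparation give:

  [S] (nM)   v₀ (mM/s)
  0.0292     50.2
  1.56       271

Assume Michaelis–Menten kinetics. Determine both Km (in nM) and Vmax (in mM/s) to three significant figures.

Km = 0.143 nM; Vmax = 296 mM/s

From v = Vmax[S]/(Km+[S]), each point gives Vmax = v(Km+[S])/[S].
Equating: 50.2(Km+0.0292)/0.0292 = 271(Km+1.56)/1.56.
1719·Km + 50.2 = 173.7·Km + 271, so (1719 − 173.7)·Km = 271 − 50.2.
Km = 220.8/1545 = 0.143 nM; then Vmax = 50.2(0.143+0.0292)/0.0292 = 296 mM/s.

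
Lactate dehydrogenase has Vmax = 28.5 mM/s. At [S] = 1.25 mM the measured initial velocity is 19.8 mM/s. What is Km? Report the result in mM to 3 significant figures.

v/Vmax = 19.8/28.5 = 0.6947 = [S]/(Km+[S]).
So Km + [S] = [S]/0.6947 = 1.799 mM, giving Km = 1.799 − 1.25 = 0.549 mM.

0.549 mM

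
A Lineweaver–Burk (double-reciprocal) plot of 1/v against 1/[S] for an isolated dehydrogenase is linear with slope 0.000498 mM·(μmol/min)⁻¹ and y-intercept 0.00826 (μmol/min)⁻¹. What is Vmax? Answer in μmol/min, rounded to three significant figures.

121 μmol/min

The y-intercept of a Lineweaver–Burk plot equals 1/Vmax, so Vmax = 1/0.00826 = 121 μmol/min.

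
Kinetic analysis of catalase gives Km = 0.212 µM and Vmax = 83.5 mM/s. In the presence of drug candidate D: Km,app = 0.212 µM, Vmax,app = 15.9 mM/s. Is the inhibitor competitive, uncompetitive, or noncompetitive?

noncompetitive

Vmax decreases (83.5 → 15.9 mM/s) while Km is unchanged — pure noncompetitive inhibition.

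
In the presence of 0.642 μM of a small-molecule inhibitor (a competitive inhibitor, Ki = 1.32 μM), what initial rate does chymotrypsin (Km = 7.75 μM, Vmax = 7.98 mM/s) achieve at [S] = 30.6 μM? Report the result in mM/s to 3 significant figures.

With α = 1 + [I]/Ki = 1 + 0.642/1.32 = 1.486, the competitive rate law is v = Vmax[S] / (αKm + [S]).
v = 7.98×30.6 / (1.486×7.75 + 30.6) = 244.2/42.12 = 5.80 mM/s.

5.80 mM/s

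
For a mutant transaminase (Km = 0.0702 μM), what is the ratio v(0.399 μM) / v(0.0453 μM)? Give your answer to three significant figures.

2.17

The fractional saturations are [S]/(Km+[S]) = 0.0453/0.1155 = 0.3922 and 0.399/0.4692 = 0.8504.
v₂/v₁ is just their ratio: 0.8504/0.3922 = 2.17.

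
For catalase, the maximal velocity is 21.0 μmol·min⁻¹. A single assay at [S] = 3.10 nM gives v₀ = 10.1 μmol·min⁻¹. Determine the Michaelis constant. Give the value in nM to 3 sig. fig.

3.35 nM

From v = Vmax[S]/(Km+[S]), Km = [S](Vmax − v)/v.
Km = 3.10 × (21.0 − 10.1) / 10.1 = 33.79/10.1 = 3.35 nM.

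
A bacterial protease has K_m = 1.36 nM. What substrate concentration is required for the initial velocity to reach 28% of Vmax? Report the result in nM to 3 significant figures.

0.529 nM

v/Vmax = [S]/(Km+[S]) = 0.28, so [S] = Km·0.28/(1 − 0.28) = 1.36 × 0.3889.
[S] = 0.529 nM.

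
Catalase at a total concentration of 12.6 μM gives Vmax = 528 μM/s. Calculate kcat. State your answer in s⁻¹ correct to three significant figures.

kcat = Vmax/[E]total = 528 μM/s / 12.6 μM = 41.9 s⁻¹.

41.9 s⁻¹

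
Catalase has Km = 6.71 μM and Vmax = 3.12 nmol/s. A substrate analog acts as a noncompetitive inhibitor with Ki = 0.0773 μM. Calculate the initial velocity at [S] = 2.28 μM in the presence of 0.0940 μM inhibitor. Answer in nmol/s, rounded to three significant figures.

0.357 nmol/s

With α = 1 + [I]/Ki = 1 + 0.0940/0.0773 = 2.216, the noncompetitive rate law is v = (Vmax/α)·[S] / (Km + [S]).
v = (3.12/2.216)×2.28 / (6.71 + 2.28) = 3.210/8.990 = 0.357 nmol/s.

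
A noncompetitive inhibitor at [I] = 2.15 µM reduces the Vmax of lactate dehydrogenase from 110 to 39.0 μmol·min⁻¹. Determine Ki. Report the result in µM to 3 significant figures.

1.18 µM

Noncompetitive: Vmax,app = Vmax/α with α = 1 + [I]/Ki.
α = Vmax/Vmax,app = 110/39.0 = 2.821.
Ki = [I]/(α − 1) = 2.15/1.821 = 1.18 µM.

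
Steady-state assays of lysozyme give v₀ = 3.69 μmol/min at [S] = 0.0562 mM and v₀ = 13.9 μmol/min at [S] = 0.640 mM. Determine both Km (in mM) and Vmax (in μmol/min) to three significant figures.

Km = 0.232 mM; Vmax = 18.9 μmol/min

In reciprocal form, 1/v = (Km/Vmax)·(1/[S]) + 1/Vmax. The two points give (1/[S], 1/v) = (17.79, 0.2710) and (1.562, 0.07194).
Slope = (0.2710 − 0.07194)/(17.79 − 1.562) = 0.01226; intercept = 0.2710 − 0.01226×17.79 = 0.05278.
Vmax = 1/intercept = 18.9 μmol/min; Km = slope × Vmax = 0.01226 × 18.9 = 0.232 mM.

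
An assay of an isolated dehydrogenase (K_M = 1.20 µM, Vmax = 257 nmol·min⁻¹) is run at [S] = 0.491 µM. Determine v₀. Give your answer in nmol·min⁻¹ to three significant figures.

v = Vmax·[S]/(Km + [S]) = 257 × 0.491 / (1.20 + 0.491)
  = 126.2 / 1.691 = 74.6 nmol·min⁻¹.

74.6 nmol·min⁻¹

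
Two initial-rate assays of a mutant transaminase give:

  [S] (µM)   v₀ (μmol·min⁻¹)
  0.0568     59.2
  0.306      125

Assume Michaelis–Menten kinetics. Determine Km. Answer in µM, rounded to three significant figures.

From v = Vmax[S]/(Km+[S]), each point gives Vmax = v(Km+[S])/[S].
Equating: 59.2(Km+0.0568)/0.0568 = 125(Km+0.306)/0.306.
1042·Km + 59.2 = 408.5·Km + 125, so (1042 − 408.5)·Km = 125 − 59.2.
Km = 65.80/633.8 = 0.104 µM; then Vmax = 59.2(0.104+0.0568)/0.0568 = 167 μmol·min⁻¹.

0.104 µM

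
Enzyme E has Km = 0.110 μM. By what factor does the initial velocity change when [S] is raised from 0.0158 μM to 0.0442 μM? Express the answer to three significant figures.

The fractional saturations are [S]/(Km+[S]) = 0.0158/0.1258 = 0.1256 and 0.0442/0.1542 = 0.2866.
v₂/v₁ is just their ratio: 0.2866/0.1256 = 2.28.

2.28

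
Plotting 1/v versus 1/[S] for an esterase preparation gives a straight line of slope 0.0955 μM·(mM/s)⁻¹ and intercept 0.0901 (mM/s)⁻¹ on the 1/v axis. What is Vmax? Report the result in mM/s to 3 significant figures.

11.1 mM/s

The y-intercept of a Lineweaver–Burk plot equals 1/Vmax, so Vmax = 1/0.0901 = 11.1 mM/s.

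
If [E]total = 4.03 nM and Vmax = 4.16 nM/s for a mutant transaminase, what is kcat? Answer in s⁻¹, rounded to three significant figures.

kcat = Vmax/[E]total = 4.16 nM/s / 4.03 nM = 1.03 s⁻¹.

1.03 s⁻¹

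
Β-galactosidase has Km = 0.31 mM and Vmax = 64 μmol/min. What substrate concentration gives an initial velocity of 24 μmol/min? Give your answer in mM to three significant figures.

0.186 mM

Rearranging v = Vmax[S]/(Km+[S]) gives [S] = Km·v/(Vmax − v).
[S] = 0.31 × 24 / (64 − 24) = 7.440/40.00 = 0.186 mM.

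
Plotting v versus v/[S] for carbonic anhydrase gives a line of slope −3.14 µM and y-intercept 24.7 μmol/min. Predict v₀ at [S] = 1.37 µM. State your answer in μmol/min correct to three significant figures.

In the Eadie–Hofstee form v = Vmax − Km·(v/[S]), the slope is −Km and the intercept is Vmax, so Km = 3.14 µM and Vmax = 24.7 μmol/min.
v = 24.7 × 1.37/(3.14 + 1.37) = 7.50 μmol/min.

7.50 μmol/min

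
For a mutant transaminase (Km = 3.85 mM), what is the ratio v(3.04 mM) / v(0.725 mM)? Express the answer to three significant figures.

2.78

Since Vmax cancels, v₂/v₁ = [S]₂(Km+[S]₁) / [S]₁(Km+[S]₂).
= 3.04×(3.85+0.725) / (0.725×(3.85+3.04)) = 13.91/4.995 = 2.78.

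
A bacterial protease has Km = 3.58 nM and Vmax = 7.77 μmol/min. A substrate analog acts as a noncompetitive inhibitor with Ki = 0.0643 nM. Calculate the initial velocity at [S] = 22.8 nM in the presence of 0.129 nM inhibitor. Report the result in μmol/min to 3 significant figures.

2.23 μmol/min

With α = 1 + [I]/Ki = 1 + 0.129/0.0643 = 3.006, the noncompetitive rate law is v = (Vmax/α)·[S] / (Km + [S]).
v = (7.77/3.006)×22.8 / (3.58 + 22.8) = 58.93/26.38 = 2.23 μmol/min.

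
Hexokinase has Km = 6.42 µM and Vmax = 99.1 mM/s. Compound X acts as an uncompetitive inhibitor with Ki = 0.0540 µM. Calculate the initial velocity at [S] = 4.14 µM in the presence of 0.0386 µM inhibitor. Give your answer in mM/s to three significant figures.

30.3 mM/s

α = 1 + [I]/Ki = 1 + 0.0386/0.0540 = 1.715.
For an uncompetitive inhibitor, both parameters are divided by α, giving Vmax/α and Km/α: Km,app = 3.74 µM, Vmax,app = 57.8 mM/s.
v = Vmax,app·[S]/(Km,app + [S]) = 57.8 × 4.14/(3.74 + 4.14) = 30.3 mM/s.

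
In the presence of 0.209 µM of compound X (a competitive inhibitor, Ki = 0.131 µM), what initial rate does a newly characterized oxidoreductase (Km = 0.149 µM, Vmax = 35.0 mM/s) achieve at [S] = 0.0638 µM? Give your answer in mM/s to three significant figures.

4.96 mM/s

With α = 1 + [I]/Ki = 1 + 0.209/0.131 = 2.595, the competitive rate law is v = Vmax[S] / (αKm + [S]).
v = 35.0×0.0638 / (2.595×0.149 + 0.0638) = 2.233/0.4505 = 4.96 mM/s.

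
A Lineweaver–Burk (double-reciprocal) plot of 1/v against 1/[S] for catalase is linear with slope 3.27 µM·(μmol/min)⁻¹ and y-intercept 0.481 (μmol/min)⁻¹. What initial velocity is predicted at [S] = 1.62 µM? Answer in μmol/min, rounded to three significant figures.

The y-intercept is 1/Vmax, so Vmax = 1/0.481 = 2.08 μmol/min.
The slope is Km/Vmax, so Km = 3.27 × 2.08 = 6.80 µM.
Then v = 2.08 × 1.62/(6.80 + 1.62) = 0.400 μmol/min.

0.400 μmol/min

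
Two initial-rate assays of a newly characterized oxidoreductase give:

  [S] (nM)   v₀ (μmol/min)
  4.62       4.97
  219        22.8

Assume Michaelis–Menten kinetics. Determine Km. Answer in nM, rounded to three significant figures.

18.4 nM

In reciprocal form, 1/v = (Km/Vmax)·(1/[S]) + 1/Vmax. The two points give (1/[S], 1/v) = (0.2165, 0.2012) and (0.004566, 0.04386).
Slope = (0.2012 − 0.04386)/(0.2165 − 0.004566) = 0.7426; intercept = 0.2012 − 0.7426×0.2165 = 0.04047.
Vmax = 1/intercept = 24.7 μmol/min; Km = slope × Vmax = 0.7426 × 24.7 = 18.4 nM.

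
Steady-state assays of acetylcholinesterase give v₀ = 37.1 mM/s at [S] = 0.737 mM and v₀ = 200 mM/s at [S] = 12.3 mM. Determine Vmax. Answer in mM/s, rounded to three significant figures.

From v = Vmax[S]/(Km+[S]), each point gives Vmax = v(Km+[S])/[S].
Equating: 37.1(Km+0.737)/0.737 = 200(Km+12.3)/12.3.
50.34·Km + 37.1 = 16.26·Km + 200, so (50.34 − 16.26)·Km = 200 − 37.1.
Km = 162.9/34.08 = 4.78 mM; then Vmax = 37.1(4.78+0.737)/0.737 = 278 mM/s.

278 mM/s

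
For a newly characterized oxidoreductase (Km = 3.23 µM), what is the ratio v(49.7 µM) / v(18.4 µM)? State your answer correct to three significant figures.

1.10

The fractional saturations are [S]/(Km+[S]) = 18.4/21.63 = 0.8507 and 49.7/52.93 = 0.9390.
v₂/v₁ is just their ratio: 0.9390/0.8507 = 1.10.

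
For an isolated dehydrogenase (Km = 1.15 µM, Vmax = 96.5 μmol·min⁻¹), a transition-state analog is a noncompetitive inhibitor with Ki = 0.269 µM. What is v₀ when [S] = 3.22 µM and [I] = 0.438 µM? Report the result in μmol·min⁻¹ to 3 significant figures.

27.1 μmol·min⁻¹

α = 1 + [I]/Ki = 1 + 0.438/0.269 = 2.628.
For a noncompetitive inhibitor, Vmax is reduced to Vmax/α while Km is unchanged: Km,app = 1.15 µM, Vmax,app = 36.7 μmol·min⁻¹.
v = Vmax,app·[S]/(Km,app + [S]) = 36.7 × 3.22/(1.15 + 3.22) = 27.1 μmol·min⁻¹.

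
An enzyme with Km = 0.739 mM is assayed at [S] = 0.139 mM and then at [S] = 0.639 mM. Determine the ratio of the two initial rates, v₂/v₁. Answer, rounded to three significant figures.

Since Vmax cancels, v₂/v₁ = [S]₂(Km+[S]₁) / [S]₁(Km+[S]₂).
= 0.639×(0.739+0.139) / (0.139×(0.739+0.639)) = 0.5610/0.1915 = 2.93.

2.93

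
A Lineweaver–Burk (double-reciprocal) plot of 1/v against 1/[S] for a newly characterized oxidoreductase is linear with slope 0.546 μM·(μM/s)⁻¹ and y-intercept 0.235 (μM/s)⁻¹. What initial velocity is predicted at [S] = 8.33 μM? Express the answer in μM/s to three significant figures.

The y-intercept is 1/Vmax, so Vmax = 1/0.235 = 4.26 μM/s.
The slope is Km/Vmax, so Km = 0.546 × 4.26 = 2.32 μM.
Then v = 4.26 × 8.33/(2.32 + 8.33) = 3.33 μM/s.

3.33 μM/s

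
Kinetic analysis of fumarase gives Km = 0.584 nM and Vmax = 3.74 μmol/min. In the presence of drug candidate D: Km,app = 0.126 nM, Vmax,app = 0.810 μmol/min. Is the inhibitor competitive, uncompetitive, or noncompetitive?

uncompetitive

Both Km and Vmax decrease by the same factor (~4.62-fold) — characteristic of uncompetitive inhibition.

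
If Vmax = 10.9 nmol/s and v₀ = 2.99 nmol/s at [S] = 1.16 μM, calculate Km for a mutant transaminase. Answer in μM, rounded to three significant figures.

3.07 μM

From v = Vmax[S]/(Km+[S]), Km = [S](Vmax − v)/v.
Km = 1.16 × (10.9 − 2.99) / 2.99 = 9.176/2.99 = 3.07 μM.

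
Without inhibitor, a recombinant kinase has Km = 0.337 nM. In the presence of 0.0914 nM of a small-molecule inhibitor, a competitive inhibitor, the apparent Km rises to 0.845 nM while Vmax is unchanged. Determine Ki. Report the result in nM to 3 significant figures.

0.0606 nM

Competitive: Km,app = α·Km with α = 1 + [I]/Ki.
α = Km,app/Km = 0.845/0.337 = 2.507.
Ki = [I]/(α − 1) = 0.0914/1.507 = 0.0606 nM.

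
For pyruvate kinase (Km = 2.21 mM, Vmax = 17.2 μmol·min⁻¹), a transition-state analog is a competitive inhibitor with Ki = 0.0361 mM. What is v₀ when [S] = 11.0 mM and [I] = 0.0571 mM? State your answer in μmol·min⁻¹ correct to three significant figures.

11.3 μmol·min⁻¹

α = 1 + [I]/Ki = 1 + 0.0571/0.0361 = 2.582.
For a competitive inhibitor, Vmax is unchanged and the apparent Km becomes α·Km: Km,app = 5.71 mM, Vmax,app = 17.2 μmol·min⁻¹.
v = Vmax,app·[S]/(Km,app + [S]) = 17.2 × 11.0/(5.71 + 11.0) = 11.3 μmol·min⁻¹.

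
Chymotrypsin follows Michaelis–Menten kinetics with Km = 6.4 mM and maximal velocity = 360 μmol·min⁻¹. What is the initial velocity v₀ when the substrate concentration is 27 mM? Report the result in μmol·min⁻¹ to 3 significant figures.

[S]/(Km+[S]) = 27/33.40 = 0.8084, the fractional saturation.
v = 0.8084 × Vmax = 0.8084 × 360 = 291 μmol·min⁻¹.

291 μmol·min⁻¹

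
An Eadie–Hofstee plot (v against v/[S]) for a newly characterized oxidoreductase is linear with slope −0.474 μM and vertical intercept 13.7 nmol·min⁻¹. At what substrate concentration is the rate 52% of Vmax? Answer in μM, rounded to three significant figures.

The Eadie–Hofstee slope gives Km = 0.474 μM (slope = −Km).
v/Vmax = [S]/(Km+[S]) = 0.52 ⇒ [S] = Km·0.52/(1−0.52) = 0.474 × 1.083 = 0.514 μM.

0.514 μM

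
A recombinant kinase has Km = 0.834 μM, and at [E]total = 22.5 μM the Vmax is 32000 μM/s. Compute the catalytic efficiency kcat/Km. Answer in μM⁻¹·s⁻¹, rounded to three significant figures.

1710 μM⁻¹·s⁻¹

kcat = Vmax/[E]total = 32000/22.5 = 1420 s⁻¹.
kcat/Km = 1420/0.834 = 1710 μM⁻¹·s⁻¹.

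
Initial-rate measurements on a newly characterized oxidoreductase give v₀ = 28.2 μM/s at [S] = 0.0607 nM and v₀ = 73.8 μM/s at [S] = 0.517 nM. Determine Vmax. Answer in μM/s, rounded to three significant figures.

94.0 μM/s

From v = Vmax[S]/(Km+[S]), each point gives Vmax = v(Km+[S])/[S].
Equating: 28.2(Km+0.0607)/0.0607 = 73.8(Km+0.517)/0.517.
464.6·Km + 28.2 = 142.7·Km + 73.8, so (464.6 − 142.7)·Km = 73.8 − 28.2.
Km = 45.60/321.8 = 0.142 nM; then Vmax = 28.2(0.142+0.0607)/0.0607 = 94.0 μM/s.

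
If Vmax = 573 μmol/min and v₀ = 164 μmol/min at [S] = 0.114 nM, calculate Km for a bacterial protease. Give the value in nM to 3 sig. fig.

From v = Vmax[S]/(Km+[S]), Km = [S](Vmax − v)/v.
Km = 0.114 × (573 − 164) / 164 = 46.63/164 = 0.284 nM.

0.284 nM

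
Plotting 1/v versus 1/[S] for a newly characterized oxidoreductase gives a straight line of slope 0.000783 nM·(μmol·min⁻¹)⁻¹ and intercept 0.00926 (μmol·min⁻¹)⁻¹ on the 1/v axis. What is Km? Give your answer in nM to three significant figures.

y-intercept = 1/Vmax ⇒ Vmax = 108 μmol·min⁻¹; slope = Km/Vmax ⇒ Km = slope × Vmax.
Km = 0.000783 × 108 = 0.0846 nM.

0.0846 nM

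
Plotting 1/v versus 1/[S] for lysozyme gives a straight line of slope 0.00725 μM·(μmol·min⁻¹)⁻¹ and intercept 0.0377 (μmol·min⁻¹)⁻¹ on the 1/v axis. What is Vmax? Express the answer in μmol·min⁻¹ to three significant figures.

26.5 μmol·min⁻¹

The y-intercept of a Lineweaver–Burk plot equals 1/Vmax, so Vmax = 1/0.0377 = 26.5 μmol·min⁻¹.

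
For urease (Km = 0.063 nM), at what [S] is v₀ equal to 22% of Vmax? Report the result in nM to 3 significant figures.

0.0178 nM

v/Vmax = [S]/(Km+[S]) = 0.22, so [S] = Km·0.22/(1 − 0.22) = 0.063 × 0.2821.
[S] = 0.0178 nM.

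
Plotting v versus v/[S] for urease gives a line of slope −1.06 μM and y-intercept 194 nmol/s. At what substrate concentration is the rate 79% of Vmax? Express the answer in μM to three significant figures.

The Eadie–Hofstee slope gives Km = 1.06 μM (slope = −Km).
v/Vmax = [S]/(Km+[S]) = 0.79 ⇒ [S] = Km·0.79/(1−0.79) = 1.06 × 3.762 = 3.99 μM.

3.99 μM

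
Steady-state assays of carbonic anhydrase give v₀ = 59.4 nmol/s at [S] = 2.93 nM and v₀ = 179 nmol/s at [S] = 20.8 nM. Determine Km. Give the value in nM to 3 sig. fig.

10.3 nM

In reciprocal form, 1/v = (Km/Vmax)·(1/[S]) + 1/Vmax. The two points give (1/[S], 1/v) = (0.3413, 0.01684) and (0.04808, 0.005587).
Slope = (0.01684 − 0.005587)/(0.3413 − 0.04808) = 0.03836; intercept = 0.01684 − 0.03836×0.3413 = 0.003742.
Vmax = 1/intercept = 267 nmol/s; Km = slope × Vmax = 0.03836 × 267 = 10.3 nM.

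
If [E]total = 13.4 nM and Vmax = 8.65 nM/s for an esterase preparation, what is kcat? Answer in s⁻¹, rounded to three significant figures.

kcat = Vmax/[E]total = 8.65 nM/s / 13.4 nM = 0.646 s⁻¹.

0.646 s⁻¹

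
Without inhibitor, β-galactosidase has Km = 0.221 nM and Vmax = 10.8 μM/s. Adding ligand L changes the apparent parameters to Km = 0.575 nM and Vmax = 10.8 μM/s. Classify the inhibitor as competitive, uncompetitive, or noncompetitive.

Km increases (0.221 → 0.575 nM) while Vmax is unchanged — the hallmark of competitive inhibition.

competitive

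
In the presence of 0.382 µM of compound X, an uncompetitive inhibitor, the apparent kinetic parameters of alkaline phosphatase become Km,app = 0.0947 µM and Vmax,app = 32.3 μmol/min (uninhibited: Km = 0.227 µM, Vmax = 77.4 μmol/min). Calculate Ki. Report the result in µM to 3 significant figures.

Uncompetitive: Vmax,app = Vmax/α (and Km,app = Km/α) with α = 1 + [I]/Ki.
α = Vmax/Vmax,app = 77.4/32.3 = 2.396.
Ki = [I]/(α − 1) = 0.382/1.396 = 0.274 µM.

0.274 µM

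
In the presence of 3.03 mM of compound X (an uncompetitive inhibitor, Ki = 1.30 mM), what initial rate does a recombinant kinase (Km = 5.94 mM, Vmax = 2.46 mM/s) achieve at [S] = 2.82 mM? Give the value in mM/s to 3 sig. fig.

0.452 mM/s

With α = 1 + [I]/Ki = 1 + 3.03/1.30 = 3.331, the uncompetitive rate law is v = (Vmax/α)·[S] / (Km/α + [S]).
v = (2.46/3.331)×2.82 / (5.94/3.331 + 2.82) = 2.083/4.603 = 0.452 mM/s.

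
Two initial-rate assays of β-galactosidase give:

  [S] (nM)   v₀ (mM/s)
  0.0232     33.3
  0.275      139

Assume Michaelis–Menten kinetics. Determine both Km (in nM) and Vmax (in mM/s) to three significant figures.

Km = 0.114 nM; Vmax = 196 mM/s

In reciprocal form, 1/v = (Km/Vmax)·(1/[S]) + 1/Vmax. The two points give (1/[S], 1/v) = (43.10, 0.03003) and (3.636, 0.007194).
Slope = (0.03003 − 0.007194)/(43.10 − 3.636) = 0.0005786; intercept = 0.03003 − 0.0005786×43.10 = 0.005090.
Vmax = 1/intercept = 196 mM/s; Km = slope × Vmax = 0.0005786 × 196 = 0.114 nM.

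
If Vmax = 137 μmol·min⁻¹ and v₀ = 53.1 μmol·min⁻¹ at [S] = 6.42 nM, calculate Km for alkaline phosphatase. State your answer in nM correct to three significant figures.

v/Vmax = 53.1/137 = 0.3876 = [S]/(Km+[S]).
So Km + [S] = [S]/0.3876 = 16.56 nM, giving Km = 16.56 − 6.42 = 10.1 nM.

10.1 nM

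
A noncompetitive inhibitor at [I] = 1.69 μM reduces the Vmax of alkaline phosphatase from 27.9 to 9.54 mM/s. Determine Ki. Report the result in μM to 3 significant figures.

Noncompetitive: Vmax,app = Vmax/α with α = 1 + [I]/Ki.
α = Vmax/Vmax,app = 27.9/9.54 = 2.925.
Since α = 1 + [I]/Ki, [I]/Ki = 2.925 − 1 = 1.925 and Ki = 1.69/1.925 = 0.878 μM.

0.878 μM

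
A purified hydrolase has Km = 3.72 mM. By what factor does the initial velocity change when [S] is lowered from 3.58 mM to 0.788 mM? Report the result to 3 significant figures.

Since Vmax cancels, v₂/v₁ = [S]₂(Km+[S]₁) / [S]₁(Km+[S]₂).
= 0.788×(3.72+3.58) / (3.58×(3.72+0.788)) = 5.752/16.14 = 0.356.

0.356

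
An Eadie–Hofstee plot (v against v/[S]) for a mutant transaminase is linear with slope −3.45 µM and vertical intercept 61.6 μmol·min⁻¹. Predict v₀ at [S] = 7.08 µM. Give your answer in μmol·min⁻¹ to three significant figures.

41.4 μmol·min⁻¹

In the Eadie–Hofstee form v = Vmax − Km·(v/[S]), the slope is −Km and the intercept is Vmax, so Km = 3.45 µM and Vmax = 61.6 μmol·min⁻¹.
v = 61.6 × 7.08/(3.45 + 7.08) = 41.4 μmol·min⁻¹.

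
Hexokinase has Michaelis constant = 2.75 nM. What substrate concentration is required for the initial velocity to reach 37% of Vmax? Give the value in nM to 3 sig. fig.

v/Vmax = [S]/(Km+[S]) = 0.37, so [S] = Km·0.37/(1 − 0.37) = 2.75 × 0.5873.
[S] = 1.62 nM.

1.62 nM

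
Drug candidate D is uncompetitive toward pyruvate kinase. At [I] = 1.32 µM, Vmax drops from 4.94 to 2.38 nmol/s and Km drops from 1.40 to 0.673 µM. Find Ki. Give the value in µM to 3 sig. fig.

Uncompetitive: Vmax,app = Vmax/α (and Km,app = Km/α) with α = 1 + [I]/Ki.
α = Vmax/Vmax,app = 4.94/2.38 = 2.076.
Ki = [I]/(α − 1) = 1.32/1.076 = 1.23 µM.

1.23 µM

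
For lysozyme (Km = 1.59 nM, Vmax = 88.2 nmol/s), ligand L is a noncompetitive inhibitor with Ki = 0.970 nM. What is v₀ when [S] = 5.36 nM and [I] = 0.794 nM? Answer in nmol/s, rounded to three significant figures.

37.4 nmol/s

α = 1 + [I]/Ki = 1 + 0.794/0.970 = 1.819.
For a noncompetitive inhibitor, Vmax is reduced to Vmax/α while Km is unchanged: Km,app = 1.59 nM, Vmax,app = 48.5 nmol/s.
v = Vmax,app·[S]/(Km,app + [S]) = 48.5 × 5.36/(1.59 + 5.36) = 37.4 nmol/s.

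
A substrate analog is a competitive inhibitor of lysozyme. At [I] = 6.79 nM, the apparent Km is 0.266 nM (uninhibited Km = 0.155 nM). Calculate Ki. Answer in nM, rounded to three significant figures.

9.48 nM

Competitive: Km,app = α·Km with α = 1 + [I]/Ki.
α = Km,app/Km = 0.266/0.155 = 1.716.
Since α = 1 + [I]/Ki, [I]/Ki = 1.716 − 1 = 0.7161 and Ki = 6.79/0.7161 = 9.48 nM.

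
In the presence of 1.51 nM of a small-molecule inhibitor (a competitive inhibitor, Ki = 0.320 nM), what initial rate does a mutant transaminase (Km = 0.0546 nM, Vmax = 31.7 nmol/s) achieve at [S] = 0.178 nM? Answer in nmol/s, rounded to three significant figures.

With α = 1 + [I]/Ki = 1 + 1.51/0.320 = 5.719, the competitive rate law is v = Vmax[S] / (αKm + [S]).
v = 31.7×0.178 / (5.719×0.0546 + 0.178) = 5.643/0.4902 = 11.5 nmol/s.

11.5 nmol/s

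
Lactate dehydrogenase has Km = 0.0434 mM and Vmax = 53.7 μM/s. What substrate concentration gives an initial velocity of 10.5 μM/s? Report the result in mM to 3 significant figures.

0.0105 mM

Rearranging v = Vmax[S]/(Km+[S]) gives [S] = Km·v/(Vmax − v).
[S] = 0.0434 × 10.5 / (53.7 − 10.5) = 0.4557/43.20 = 0.0105 mM.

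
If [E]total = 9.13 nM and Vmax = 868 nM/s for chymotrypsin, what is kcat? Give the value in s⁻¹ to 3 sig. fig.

kcat = Vmax/[E]total = 868 nM/s / 9.13 nM = 95.1 s⁻¹.

95.1 s⁻¹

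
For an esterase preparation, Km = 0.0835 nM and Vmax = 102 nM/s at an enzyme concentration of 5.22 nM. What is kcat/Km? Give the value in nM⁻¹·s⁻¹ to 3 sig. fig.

234 nM⁻¹·s⁻¹

kcat = Vmax/[E]total = 102/5.22 = 19.5 s⁻¹.
kcat/Km = 19.5/0.0835 = 234 nM⁻¹·s⁻¹.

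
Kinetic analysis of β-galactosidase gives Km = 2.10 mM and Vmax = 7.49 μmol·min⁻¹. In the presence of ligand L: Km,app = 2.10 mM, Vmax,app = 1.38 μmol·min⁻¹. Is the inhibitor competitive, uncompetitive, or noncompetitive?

Vmax decreases (7.49 → 1.38 μmol·min⁻¹) while Km is unchanged — pure noncompetitive inhibition.

noncompetitive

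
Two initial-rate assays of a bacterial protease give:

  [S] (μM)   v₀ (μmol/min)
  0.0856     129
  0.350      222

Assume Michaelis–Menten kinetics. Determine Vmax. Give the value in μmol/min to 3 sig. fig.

From v = Vmax[S]/(Km+[S]), each point gives Vmax = v(Km+[S])/[S].
Equating: 129(Km+0.0856)/0.0856 = 222(Km+0.350)/0.350.
1507·Km + 129 = 634.3·Km + 222, so (1507 − 634.3)·Km = 222 − 129.
Km = 93.00/872.7 = 0.107 μM; then Vmax = 129(0.107+0.0856)/0.0856 = 290 μmol/min.

290 μmol/min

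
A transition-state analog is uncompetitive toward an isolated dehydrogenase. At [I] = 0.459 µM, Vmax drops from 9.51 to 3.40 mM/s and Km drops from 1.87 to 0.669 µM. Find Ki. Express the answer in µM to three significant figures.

Uncompetitive: Vmax,app = Vmax/α (and Km,app = Km/α) with α = 1 + [I]/Ki.
α = Vmax/Vmax,app = 9.51/3.40 = 2.797.
Since α = 1 + [I]/Ki, [I]/Ki = 2.797 − 1 = 1.797 and Ki = 0.459/1.797 = 0.255 µM.

0.255 µM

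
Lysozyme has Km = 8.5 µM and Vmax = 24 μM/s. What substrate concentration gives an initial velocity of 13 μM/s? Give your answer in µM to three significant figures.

Rearranging v = Vmax[S]/(Km+[S]) gives [S] = Km·v/(Vmax − v).
[S] = 8.5 × 13 / (24 − 13) = 110.5/11.00 = 10.0 µM.

10.0 µM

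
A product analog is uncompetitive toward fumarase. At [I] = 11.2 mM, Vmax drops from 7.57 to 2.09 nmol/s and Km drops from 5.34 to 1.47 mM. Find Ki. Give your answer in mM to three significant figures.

4.27 mM

Uncompetitive: Vmax,app = Vmax/α (and Km,app = Km/α) with α = 1 + [I]/Ki.
α = Vmax/Vmax,app = 7.57/2.09 = 3.622.
Since α = 1 + [I]/Ki, [I]/Ki = 3.622 − 1 = 2.622 and Ki = 11.2/2.622 = 4.27 mM.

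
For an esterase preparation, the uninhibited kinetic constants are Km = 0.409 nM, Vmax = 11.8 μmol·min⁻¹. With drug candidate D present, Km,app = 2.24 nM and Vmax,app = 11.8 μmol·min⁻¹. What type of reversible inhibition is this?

Km increases (0.409 → 2.24 nM) while Vmax is unchanged — the hallmark of competitive inhibition.

competitive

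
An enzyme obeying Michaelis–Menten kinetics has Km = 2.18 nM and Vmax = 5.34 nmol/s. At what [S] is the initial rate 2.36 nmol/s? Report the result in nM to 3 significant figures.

1.73 nM

Rearranging v = Vmax[S]/(Km+[S]) gives [S] = Km·v/(Vmax − v).
[S] = 2.18 × 2.36 / (5.34 − 2.36) = 5.145/2.980 = 1.73 nM.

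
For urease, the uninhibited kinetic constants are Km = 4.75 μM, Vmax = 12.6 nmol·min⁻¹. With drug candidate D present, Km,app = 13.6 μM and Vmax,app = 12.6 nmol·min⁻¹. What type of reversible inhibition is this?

competitive

Km increases (4.75 → 13.6 μM) while Vmax is unchanged — the hallmark of competitive inhibition.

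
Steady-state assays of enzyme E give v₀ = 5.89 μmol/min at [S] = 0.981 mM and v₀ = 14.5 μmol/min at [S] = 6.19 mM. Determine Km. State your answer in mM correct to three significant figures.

2.35 mM

From v = Vmax[S]/(Km+[S]), each point gives Vmax = v(Km+[S])/[S].
Equating: 5.89(Km+0.981)/0.981 = 14.5(Km+6.19)/6.19.
6.004·Km + 5.89 = 2.342·Km + 14.5, so (6.004 − 2.342)·Km = 14.5 − 5.89.
Km = 8.610/3.662 = 2.35 mM; then Vmax = 5.89(2.35+0.981)/0.981 = 20.0 μmol/min.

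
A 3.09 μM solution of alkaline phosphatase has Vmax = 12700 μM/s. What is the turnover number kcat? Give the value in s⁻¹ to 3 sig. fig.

kcat = Vmax/[E]total = 12700 μM/s / 3.09 μM = 4110 s⁻¹.

4110 s⁻¹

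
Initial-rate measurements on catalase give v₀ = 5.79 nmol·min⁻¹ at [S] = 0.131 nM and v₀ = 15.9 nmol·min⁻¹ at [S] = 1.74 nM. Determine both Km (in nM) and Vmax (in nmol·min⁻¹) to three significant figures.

Km = 0.288 nM; Vmax = 18.5 nmol·min⁻¹

From v = Vmax[S]/(Km+[S]), each point gives Vmax = v(Km+[S])/[S].
Equating: 5.79(Km+0.131)/0.131 = 15.9(Km+1.74)/1.74.
44.20·Km + 5.79 = 9.138·Km + 15.9, so (44.20 − 9.138)·Km = 15.9 − 5.79.
Km = 10.11/35.06 = 0.288 nM; then Vmax = 5.79(0.288+0.131)/0.131 = 18.5 nmol·min⁻¹.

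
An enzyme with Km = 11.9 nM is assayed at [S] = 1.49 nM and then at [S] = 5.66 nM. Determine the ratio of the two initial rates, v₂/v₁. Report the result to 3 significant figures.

The fractional saturations are [S]/(Km+[S]) = 1.49/13.39 = 0.1113 and 5.66/17.56 = 0.3223.
v₂/v₁ is just their ratio: 0.3223/0.1113 = 2.90.

2.90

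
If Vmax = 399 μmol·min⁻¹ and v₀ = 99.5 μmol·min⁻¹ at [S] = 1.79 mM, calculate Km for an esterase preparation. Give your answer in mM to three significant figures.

v/Vmax = 99.5/399 = 0.2494 = [S]/(Km+[S]).
So Km + [S] = [S]/0.2494 = 7.178 mM, giving Km = 7.178 − 1.79 = 5.39 mM.

5.39 mM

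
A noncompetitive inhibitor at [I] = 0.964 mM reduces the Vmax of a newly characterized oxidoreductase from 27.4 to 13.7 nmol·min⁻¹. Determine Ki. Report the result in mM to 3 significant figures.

Noncompetitive: Vmax,app = Vmax/α with α = 1 + [I]/Ki.
α = Vmax/Vmax,app = 27.4/13.7 = 2.000.
Ki = [I]/(α − 1) = 0.964/1.000 = 0.964 mM.

0.964 mM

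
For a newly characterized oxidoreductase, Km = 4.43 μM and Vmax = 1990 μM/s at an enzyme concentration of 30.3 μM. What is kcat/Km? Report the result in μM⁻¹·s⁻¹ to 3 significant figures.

14.8 μM⁻¹·s⁻¹

kcat = Vmax/[E]total = 1990/30.3 = 65.7 s⁻¹.
kcat/Km = 65.7/4.43 = 14.8 μM⁻¹·s⁻¹.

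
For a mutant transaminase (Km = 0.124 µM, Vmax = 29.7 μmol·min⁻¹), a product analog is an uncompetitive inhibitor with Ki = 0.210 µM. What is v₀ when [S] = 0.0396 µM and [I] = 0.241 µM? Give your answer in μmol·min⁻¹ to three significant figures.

With α = 1 + [I]/Ki = 1 + 0.241/0.210 = 2.148, the uncompetitive rate law is v = (Vmax/α)·[S] / (Km/α + [S]).
v = (29.7/2.148)×0.0396 / (0.124/2.148 + 0.0396) = 0.5476/0.09734 = 5.63 μmol·min⁻¹.

5.63 μmol·min⁻¹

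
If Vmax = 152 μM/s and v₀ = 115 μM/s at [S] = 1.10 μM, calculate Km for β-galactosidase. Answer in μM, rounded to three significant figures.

From v = Vmax[S]/(Km+[S]), Km = [S](Vmax − v)/v.
Km = 1.10 × (152 − 115) / 115 = 40.70/115 = 0.354 μM.

0.354 μM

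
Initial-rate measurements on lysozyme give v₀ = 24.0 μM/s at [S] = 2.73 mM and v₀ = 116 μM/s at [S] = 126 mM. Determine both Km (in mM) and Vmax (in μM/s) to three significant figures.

From v = Vmax[S]/(Km+[S]), each point gives Vmax = v(Km+[S])/[S].
Equating: 24.0(Km+2.73)/2.73 = 116(Km+126)/126.
8.791·Km + 24.0 = 0.9206·Km + 116, so (8.791 − 0.9206)·Km = 116 − 24.0.
Km = 92.00/7.871 = 11.7 mM; then Vmax = 24.0(11.7+2.73)/2.73 = 127 μM/s.

Km = 11.7 mM; Vmax = 127 μM/s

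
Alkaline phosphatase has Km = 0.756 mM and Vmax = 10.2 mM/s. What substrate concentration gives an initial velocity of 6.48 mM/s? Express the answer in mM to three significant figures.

1.32 mM

Rearranging v = Vmax[S]/(Km+[S]) gives [S] = Km·v/(Vmax − v).
[S] = 0.756 × 6.48 / (10.2 − 6.48) = 4.899/3.720 = 1.32 mM.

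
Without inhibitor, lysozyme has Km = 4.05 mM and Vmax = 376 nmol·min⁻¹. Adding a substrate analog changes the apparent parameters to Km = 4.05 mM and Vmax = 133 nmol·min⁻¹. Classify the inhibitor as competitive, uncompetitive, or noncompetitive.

noncompetitive

Vmax decreases (376 → 133 nmol·min⁻¹) while Km is unchanged — pure noncompetitive inhibition.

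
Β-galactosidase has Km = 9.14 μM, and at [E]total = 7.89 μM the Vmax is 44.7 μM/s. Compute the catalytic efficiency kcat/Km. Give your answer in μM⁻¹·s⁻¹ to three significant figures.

kcat = Vmax/[E]total = 44.7/7.89 = 5.67 s⁻¹.
kcat/Km = 5.67/9.14 = 0.620 μM⁻¹·s⁻¹.

0.620 μM⁻¹·s⁻¹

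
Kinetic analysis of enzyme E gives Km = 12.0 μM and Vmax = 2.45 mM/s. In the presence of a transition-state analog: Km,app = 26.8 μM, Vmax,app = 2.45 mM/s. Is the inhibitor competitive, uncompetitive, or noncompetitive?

Km increases (12.0 → 26.8 μM) while Vmax is unchanged — the hallmark of competitive inhibition.

competitive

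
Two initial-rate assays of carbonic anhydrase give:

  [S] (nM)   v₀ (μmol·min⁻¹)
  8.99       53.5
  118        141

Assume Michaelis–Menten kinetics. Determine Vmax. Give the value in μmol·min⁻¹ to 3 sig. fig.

In reciprocal form, 1/v = (Km/Vmax)·(1/[S]) + 1/Vmax. The two points give (1/[S], 1/v) = (0.1112, 0.01869) and (0.008475, 0.007092).
Slope = (0.01869 − 0.007092)/(0.1112 − 0.008475) = 0.1129; intercept = 0.01869 − 0.1129×0.1112 = 0.006136.
Vmax = 1/intercept = 163 μmol·min⁻¹; Km = slope × Vmax = 0.1129 × 163 = 18.4 nM.

163 μmol·min⁻¹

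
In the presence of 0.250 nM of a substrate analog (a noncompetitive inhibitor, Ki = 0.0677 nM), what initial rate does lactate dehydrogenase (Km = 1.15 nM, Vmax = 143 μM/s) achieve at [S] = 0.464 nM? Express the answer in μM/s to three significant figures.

α = 1 + [I]/Ki = 1 + 0.250/0.0677 = 4.693.
For a noncompetitive inhibitor, Vmax is reduced to Vmax/α while Km is unchanged: Km,app = 1.15 nM, Vmax,app = 30.5 μM/s.
v = Vmax,app·[S]/(Km,app + [S]) = 30.5 × 0.464/(1.15 + 0.464) = 8.76 μM/s.

8.76 μM/s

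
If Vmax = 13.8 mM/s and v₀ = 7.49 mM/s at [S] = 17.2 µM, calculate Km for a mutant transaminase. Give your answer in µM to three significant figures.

14.5 µM

v/Vmax = 7.49/13.8 = 0.5428 = [S]/(Km+[S]).
So Km + [S] = [S]/0.5428 = 31.69 µM, giving Km = 31.69 − 17.2 = 14.5 µM.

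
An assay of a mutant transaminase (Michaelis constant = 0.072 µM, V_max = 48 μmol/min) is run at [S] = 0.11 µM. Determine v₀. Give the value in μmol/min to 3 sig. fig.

v = Vmax·[S]/(Km + [S]) = 48 × 0.11 / (0.072 + 0.11)
  = 5.280 / 0.1820 = 29.0 μmol/min.

29.0 μmol/min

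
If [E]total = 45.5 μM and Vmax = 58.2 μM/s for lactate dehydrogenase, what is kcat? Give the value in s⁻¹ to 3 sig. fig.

kcat = Vmax/[E]total = 58.2 μM/s / 45.5 μM = 1.28 s⁻¹.

1.28 s⁻¹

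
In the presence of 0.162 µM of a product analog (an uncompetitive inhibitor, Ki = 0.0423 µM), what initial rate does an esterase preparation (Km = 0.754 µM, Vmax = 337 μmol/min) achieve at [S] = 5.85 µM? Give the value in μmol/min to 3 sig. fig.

α = 1 + [I]/Ki = 1 + 0.162/0.0423 = 4.830.
For an uncompetitive inhibitor, both parameters are divided by α, giving Vmax/α and Km/α: Km,app = 0.156 µM, Vmax,app = 69.8 μmol/min.
v = Vmax,app·[S]/(Km,app + [S]) = 69.8 × 5.85/(0.156 + 5.85) = 68.0 μmol/min.

68.0 μmol/min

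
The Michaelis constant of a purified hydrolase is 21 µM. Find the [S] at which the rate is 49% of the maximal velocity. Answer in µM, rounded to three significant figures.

v/Vmax = [S]/(Km+[S]) = 0.49, so [S] = Km·0.49/(1 − 0.49) = 21 × 0.9608.
[S] = 20.2 µM.

20.2 µM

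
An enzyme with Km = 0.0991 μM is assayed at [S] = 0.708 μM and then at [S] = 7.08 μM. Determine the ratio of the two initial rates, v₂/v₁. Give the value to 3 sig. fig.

The fractional saturations are [S]/(Km+[S]) = 0.708/0.8071 = 0.8772 and 7.08/7.179 = 0.9862.
v₂/v₁ is just their ratio: 0.9862/0.8772 = 1.12.

1.12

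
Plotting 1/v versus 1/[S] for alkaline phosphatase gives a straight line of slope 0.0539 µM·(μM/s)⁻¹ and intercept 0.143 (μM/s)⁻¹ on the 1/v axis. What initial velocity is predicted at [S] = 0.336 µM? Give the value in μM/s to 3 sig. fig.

The y-intercept is 1/Vmax, so Vmax = 1/0.143 = 6.99 μM/s.
The slope is Km/Vmax, so Km = 0.0539 × 6.99 = 0.377 µM.
Then v = 6.99 × 0.336/(0.377 + 0.336) = 3.30 μM/s.

3.30 μM/s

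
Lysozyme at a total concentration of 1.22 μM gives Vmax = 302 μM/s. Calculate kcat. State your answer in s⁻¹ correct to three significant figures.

248 s⁻¹

kcat = Vmax/[E]total = 302 μM/s / 1.22 μM = 248 s⁻¹.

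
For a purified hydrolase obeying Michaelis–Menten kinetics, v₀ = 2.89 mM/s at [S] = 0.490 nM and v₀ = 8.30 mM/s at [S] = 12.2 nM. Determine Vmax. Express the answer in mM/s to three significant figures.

From v = Vmax[S]/(Km+[S]), each point gives Vmax = v(Km+[S])/[S].
Equating: 2.89(Km+0.490)/0.490 = 8.30(Km+12.2)/12.2.
5.898·Km + 2.89 = 0.6803·Km + 8.30, so (5.898 − 0.6803)·Km = 8.30 − 2.89.
Km = 5.410/5.218 = 1.04 nM; then Vmax = 2.89(1.04+0.490)/0.490 = 9.01 mM/s.

9.01 mM/s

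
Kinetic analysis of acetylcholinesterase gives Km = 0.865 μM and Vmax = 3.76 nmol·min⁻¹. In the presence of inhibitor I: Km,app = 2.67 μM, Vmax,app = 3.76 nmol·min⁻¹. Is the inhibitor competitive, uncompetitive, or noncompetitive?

Km increases (0.865 → 2.67 μM) while Vmax is unchanged — the hallmark of competitive inhibition.

competitive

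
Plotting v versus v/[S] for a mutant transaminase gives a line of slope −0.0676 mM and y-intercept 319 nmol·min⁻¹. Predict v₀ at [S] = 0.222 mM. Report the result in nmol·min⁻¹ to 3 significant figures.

245 nmol·min⁻¹

In the Eadie–Hofstee form v = Vmax − Km·(v/[S]), the slope is −Km and the intercept is Vmax, so Km = 0.0676 mM and Vmax = 319 nmol·min⁻¹.
v = 319 × 0.222/(0.0676 + 0.222) = 245 nmol·min⁻¹.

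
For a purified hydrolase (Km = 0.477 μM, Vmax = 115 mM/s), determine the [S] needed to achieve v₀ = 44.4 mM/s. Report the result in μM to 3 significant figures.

0.300 μM

Rearranging v = Vmax[S]/(Km+[S]) gives [S] = Km·v/(Vmax − v).
[S] = 0.477 × 44.4 / (115 − 44.4) = 21.18/70.60 = 0.300 μM.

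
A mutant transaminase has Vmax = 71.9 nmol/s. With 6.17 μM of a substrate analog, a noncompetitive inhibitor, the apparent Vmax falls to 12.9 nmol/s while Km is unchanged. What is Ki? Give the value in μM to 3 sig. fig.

1.35 μM

Noncompetitive: Vmax,app = Vmax/α with α = 1 + [I]/Ki.
α = Vmax/Vmax,app = 71.9/12.9 = 5.574.
Since α = 1 + [I]/Ki, [I]/Ki = 5.574 − 1 = 4.574 and Ki = 6.17/4.574 = 1.35 μM.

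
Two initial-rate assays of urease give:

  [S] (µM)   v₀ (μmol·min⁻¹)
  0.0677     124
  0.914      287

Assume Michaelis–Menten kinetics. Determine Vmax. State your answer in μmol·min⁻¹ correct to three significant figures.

321 μmol·min⁻¹

In reciprocal form, 1/v = (Km/Vmax)·(1/[S]) + 1/Vmax. The two points give (1/[S], 1/v) = (14.77, 0.008065) and (1.094, 0.003484).
Slope = (0.008065 − 0.003484)/(14.77 − 1.094) = 0.0003349; intercept = 0.008065 − 0.0003349×14.77 = 0.003118.
Vmax = 1/intercept = 321 μmol·min⁻¹; Km = slope × Vmax = 0.0003349 × 321 = 0.107 µM.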